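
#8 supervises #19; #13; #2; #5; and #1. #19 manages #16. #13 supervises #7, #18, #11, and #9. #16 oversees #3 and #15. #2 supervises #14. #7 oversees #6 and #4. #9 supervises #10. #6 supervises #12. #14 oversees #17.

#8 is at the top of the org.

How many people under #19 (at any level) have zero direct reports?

The people in #19's organization with no one reporting to them are #15, #3. That is 2.

2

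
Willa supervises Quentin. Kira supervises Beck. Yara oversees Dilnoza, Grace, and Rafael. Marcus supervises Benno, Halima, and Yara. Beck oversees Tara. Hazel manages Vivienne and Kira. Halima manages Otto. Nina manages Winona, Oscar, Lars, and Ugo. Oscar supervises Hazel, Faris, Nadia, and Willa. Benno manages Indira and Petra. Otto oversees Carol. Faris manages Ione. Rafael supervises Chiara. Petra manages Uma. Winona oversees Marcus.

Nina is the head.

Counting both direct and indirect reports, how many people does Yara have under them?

4

Yara directly manages Dilnoza, Grace, Rafael. Dilnoza has no reports. Grace has no reports. Under Rafael: Chiara (1). So Yara's organization is 3 direct reports plus everyone under them: 1 + 1 + 2 = 4.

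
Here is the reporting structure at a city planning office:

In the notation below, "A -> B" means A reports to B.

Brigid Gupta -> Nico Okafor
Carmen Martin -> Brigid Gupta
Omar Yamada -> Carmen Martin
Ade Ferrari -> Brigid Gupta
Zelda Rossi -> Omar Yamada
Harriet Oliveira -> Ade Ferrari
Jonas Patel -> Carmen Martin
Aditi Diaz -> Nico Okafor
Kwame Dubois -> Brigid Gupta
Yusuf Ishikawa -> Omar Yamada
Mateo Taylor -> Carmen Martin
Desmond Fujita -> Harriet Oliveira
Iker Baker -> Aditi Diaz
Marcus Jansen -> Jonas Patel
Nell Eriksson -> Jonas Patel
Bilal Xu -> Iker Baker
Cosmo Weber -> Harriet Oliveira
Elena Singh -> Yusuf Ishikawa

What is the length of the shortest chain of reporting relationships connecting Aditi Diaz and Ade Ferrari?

Aditi Diaz is 1 level below Nico Okafor, and Ade Ferrari is 2 levels below Nico Okafor (their lowest common manager). The shortest path runs up from Aditi Diaz to Nico Okafor and back down to Ade Ferrari: 1 + 2 = 3 links.

3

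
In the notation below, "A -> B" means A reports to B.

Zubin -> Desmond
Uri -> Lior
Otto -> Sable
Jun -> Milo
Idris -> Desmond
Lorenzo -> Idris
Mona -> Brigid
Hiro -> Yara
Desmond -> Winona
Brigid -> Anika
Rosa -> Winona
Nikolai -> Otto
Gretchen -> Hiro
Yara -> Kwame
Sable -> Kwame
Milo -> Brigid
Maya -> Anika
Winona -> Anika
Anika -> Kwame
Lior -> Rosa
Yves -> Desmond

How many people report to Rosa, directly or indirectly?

Rosa directly manages Lior. Under Lior: Uri (1). That's 2 in total.

2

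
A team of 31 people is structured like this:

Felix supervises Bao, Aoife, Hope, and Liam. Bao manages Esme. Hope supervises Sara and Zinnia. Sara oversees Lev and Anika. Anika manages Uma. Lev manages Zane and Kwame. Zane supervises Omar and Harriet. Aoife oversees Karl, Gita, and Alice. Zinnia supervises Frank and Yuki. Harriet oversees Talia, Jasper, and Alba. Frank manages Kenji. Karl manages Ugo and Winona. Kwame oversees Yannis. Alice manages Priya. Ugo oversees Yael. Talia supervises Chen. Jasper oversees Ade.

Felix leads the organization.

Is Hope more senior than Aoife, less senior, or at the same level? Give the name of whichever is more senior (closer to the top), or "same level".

same level

Both Hope and Aoife are 1 level below Felix.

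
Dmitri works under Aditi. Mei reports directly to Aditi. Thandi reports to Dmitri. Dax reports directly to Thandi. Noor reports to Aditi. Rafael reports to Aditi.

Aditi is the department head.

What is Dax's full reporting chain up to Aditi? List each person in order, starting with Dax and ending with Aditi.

Dax reports to Thandi. Thandi reports to Dmitri. Dmitri reports to Aditi. Aditi is at the top.

Dax -> Thandi -> Dmitri -> Aditi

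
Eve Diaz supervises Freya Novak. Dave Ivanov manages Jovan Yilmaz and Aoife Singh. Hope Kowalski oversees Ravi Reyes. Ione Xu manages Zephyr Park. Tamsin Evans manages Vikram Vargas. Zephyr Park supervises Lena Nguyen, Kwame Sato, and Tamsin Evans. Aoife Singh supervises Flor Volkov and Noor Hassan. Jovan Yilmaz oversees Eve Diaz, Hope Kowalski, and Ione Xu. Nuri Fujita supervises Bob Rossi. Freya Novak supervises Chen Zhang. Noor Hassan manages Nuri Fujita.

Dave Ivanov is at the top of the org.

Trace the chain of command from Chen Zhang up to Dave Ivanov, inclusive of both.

Chen Zhang reports to Freya Novak. Freya Novak reports to Eve Diaz. Eve Diaz reports to Jovan Yilmaz. Jovan Yilmaz reports to Dave Ivanov. Dave Ivanov is at the top.

Chen Zhang -> Freya Novak -> Eve Diaz -> Jovan Yilmaz -> Dave Ivanov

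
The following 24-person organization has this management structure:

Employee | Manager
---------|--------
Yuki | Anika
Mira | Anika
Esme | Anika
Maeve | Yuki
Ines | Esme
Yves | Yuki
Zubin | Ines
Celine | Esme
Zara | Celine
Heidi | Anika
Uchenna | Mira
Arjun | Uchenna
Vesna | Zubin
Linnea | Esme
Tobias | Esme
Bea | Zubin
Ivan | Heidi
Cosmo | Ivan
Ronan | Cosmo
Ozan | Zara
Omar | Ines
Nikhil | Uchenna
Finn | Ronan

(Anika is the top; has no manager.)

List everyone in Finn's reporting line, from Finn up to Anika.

Finn reports to Ronan. Ronan reports to Cosmo. Cosmo reports to Ivan. Ivan reports to Heidi. Heidi reports to Anika. Anika is at the top.

Finn -> Ronan -> Cosmo -> Ivan -> Heidi -> Anika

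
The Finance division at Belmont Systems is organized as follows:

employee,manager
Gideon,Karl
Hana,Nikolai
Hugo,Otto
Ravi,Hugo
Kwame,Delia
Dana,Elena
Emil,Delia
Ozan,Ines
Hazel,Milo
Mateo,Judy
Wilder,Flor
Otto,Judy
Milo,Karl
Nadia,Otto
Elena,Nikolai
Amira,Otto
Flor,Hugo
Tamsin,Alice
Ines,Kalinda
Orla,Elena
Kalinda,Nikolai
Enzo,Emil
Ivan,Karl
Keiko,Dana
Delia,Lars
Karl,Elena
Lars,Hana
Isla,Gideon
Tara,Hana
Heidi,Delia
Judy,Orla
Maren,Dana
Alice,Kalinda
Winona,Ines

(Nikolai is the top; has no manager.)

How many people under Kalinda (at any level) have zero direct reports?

3

The people in Kalinda's organization with no one reporting to them are Winona, Ozan, Tamsin. That is 3.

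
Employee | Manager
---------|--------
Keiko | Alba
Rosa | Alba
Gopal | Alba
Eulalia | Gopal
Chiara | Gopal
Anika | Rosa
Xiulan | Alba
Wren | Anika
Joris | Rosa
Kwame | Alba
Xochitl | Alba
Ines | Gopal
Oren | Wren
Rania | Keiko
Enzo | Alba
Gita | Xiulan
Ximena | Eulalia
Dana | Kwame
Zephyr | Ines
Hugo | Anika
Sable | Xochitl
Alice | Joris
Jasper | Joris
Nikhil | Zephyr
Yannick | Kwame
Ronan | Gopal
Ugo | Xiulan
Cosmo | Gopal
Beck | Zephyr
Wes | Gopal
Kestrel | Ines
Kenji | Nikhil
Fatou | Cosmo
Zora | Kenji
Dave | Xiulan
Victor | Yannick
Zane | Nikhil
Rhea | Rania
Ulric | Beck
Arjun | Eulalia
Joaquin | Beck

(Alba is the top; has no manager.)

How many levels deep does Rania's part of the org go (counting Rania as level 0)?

The longest chain under Rania runs Rania → Rhea, which is 1 level below Rania.

1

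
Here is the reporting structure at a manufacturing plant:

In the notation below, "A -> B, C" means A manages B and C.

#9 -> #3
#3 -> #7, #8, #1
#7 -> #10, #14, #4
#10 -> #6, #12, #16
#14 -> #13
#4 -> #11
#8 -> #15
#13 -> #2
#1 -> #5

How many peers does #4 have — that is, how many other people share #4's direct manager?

2

#4 reports to #7. #7's other direct reports are #10, #14 — 2 peers.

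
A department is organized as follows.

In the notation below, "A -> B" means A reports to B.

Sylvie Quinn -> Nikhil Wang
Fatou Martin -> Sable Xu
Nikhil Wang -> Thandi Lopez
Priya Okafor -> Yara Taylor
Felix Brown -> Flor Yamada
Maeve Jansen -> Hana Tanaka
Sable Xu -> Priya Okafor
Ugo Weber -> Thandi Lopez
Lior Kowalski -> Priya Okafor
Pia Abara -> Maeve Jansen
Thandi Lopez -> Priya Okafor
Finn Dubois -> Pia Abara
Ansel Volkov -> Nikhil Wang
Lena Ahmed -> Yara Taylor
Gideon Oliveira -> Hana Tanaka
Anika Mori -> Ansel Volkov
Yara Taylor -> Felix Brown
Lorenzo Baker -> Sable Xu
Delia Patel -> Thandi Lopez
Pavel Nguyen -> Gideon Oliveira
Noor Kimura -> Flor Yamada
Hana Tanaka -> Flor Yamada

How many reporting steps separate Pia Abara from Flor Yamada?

Chain from Pia Abara up to Flor Yamada: Pia Abara → Maeve Jansen → Hana Tanaka → Flor Yamada. That is 3 steps up, so Pia Abara is 3 levels below Flor Yamada.

3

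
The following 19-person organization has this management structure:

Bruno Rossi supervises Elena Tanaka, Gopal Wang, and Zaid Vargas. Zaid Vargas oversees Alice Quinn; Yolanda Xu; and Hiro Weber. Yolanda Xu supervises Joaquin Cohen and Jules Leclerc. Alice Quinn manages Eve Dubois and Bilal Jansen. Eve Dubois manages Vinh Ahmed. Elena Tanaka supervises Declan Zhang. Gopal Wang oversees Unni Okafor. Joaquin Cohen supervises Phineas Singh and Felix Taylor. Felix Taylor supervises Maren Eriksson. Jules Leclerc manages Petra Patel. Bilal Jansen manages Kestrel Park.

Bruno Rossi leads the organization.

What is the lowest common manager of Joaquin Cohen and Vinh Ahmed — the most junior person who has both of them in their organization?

Joaquin Cohen's chain of managers is Yolanda Xu, Zaid Vargas, Bruno Rossi. Vinh Ahmed's chain of managers is Eve Dubois, Alice Quinn, Zaid Vargas, Bruno Rossi. The first manager that appears in both chains is Zaid Vargas.

Zaid Vargas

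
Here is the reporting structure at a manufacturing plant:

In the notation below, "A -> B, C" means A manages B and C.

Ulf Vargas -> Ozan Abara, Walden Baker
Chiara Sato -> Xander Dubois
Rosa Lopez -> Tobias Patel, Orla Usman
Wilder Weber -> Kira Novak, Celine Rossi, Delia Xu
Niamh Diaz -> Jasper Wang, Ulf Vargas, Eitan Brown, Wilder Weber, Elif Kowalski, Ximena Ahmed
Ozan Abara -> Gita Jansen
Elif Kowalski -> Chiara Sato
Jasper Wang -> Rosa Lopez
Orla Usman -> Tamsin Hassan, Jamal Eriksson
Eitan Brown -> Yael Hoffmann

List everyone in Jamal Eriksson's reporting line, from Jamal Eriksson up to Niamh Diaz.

Jamal Eriksson reports to Orla Usman. Orla Usman reports to Rosa Lopez. Rosa Lopez reports to Jasper Wang. Jasper Wang reports to Niamh Diaz. Niamh Diaz is at the top.

Jamal Eriksson -> Orla Usman -> Rosa Lopez -> Jasper Wang -> Niamh Diaz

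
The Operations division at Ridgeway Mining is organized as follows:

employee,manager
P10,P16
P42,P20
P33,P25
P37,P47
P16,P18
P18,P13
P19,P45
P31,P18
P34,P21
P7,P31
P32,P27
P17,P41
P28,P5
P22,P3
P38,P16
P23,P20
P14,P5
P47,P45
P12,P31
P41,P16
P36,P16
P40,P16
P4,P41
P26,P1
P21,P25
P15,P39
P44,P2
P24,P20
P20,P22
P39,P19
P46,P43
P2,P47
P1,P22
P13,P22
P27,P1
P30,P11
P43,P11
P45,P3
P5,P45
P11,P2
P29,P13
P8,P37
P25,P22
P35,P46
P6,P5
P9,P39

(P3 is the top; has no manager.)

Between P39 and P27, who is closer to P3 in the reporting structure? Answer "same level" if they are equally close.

same level

Both P39 and P27 are 3 levels below P3.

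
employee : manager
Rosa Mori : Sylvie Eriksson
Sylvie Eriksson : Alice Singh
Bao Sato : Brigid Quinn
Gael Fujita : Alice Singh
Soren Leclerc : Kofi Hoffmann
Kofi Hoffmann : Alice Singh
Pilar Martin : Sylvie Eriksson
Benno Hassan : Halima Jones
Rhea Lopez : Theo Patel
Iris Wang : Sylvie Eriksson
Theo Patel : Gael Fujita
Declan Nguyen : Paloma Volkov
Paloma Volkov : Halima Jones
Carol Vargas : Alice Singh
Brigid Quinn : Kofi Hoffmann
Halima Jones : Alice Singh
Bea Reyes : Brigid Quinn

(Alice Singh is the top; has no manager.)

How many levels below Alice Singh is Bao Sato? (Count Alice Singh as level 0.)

3

Chain from Bao Sato up to Alice Singh: Bao Sato → Brigid Quinn → Kofi Hoffmann → Alice Singh. That is 3 steps up, so Bao Sato is 3 levels below Alice Singh.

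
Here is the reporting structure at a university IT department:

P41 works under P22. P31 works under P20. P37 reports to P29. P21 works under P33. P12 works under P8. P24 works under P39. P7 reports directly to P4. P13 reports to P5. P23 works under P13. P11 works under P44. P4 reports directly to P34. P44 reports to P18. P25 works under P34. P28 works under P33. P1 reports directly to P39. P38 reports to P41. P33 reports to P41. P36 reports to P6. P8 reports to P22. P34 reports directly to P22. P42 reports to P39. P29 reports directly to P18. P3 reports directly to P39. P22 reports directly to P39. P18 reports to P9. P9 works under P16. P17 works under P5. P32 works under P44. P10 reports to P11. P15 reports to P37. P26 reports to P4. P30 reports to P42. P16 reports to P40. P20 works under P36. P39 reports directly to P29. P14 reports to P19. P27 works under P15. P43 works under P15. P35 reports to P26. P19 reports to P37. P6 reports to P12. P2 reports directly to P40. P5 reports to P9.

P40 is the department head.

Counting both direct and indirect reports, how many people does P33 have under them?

2

P33 directly manages P21, P28. P21 has no reports. P28 has no reports. So P33's organization is 2 direct reports plus everyone under them: 1 + 1 = 2.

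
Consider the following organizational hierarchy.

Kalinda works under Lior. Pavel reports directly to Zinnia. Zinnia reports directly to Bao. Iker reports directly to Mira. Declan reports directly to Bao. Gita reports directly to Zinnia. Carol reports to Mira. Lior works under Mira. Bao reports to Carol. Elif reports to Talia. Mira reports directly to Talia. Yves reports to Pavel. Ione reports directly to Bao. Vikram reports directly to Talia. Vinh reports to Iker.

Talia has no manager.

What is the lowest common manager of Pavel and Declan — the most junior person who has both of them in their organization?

Bao

Pavel's chain of managers is Zinnia, Bao, Carol, Mira, Talia. Declan's chain of managers is Bao, Carol, Mira, Talia. The first manager that appears in both chains is Bao.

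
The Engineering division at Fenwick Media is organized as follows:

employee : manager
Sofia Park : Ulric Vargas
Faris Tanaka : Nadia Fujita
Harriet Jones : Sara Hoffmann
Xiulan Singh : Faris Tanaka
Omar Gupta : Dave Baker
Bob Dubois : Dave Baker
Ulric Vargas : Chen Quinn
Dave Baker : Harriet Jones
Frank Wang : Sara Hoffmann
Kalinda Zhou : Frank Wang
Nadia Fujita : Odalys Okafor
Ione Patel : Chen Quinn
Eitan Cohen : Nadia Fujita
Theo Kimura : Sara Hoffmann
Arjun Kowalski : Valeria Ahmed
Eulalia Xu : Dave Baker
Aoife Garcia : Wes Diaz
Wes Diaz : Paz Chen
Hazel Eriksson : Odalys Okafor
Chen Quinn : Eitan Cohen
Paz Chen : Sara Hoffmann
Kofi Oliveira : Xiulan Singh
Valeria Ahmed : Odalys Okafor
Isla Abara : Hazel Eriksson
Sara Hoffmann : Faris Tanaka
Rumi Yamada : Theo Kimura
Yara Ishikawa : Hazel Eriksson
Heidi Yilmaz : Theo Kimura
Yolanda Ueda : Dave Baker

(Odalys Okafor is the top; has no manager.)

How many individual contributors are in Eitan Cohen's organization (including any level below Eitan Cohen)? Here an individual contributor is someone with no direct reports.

The people in Eitan Cohen's organization with no one reporting to them are Ione Patel, Sofia Park. That is 2.

2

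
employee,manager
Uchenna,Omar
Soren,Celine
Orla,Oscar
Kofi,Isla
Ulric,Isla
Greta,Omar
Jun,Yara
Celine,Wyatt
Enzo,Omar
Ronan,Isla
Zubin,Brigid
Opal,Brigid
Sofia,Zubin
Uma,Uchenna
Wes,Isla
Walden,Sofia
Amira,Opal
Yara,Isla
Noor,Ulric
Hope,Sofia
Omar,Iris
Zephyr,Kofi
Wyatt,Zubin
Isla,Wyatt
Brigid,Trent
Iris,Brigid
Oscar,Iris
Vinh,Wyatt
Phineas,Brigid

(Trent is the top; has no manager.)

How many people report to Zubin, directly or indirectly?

16

Zubin directly manages Wyatt, Sofia. Under Wyatt: Vinh, Isla, Ronan, Kofi, Zephyr, Yara, Jun, Wes, Ulric, Noor, Celine, Soren (12). Under Sofia: Hope, Walden (2). So Zubin's organization is 2 direct reports plus everyone under them: 13 + 3 = 16.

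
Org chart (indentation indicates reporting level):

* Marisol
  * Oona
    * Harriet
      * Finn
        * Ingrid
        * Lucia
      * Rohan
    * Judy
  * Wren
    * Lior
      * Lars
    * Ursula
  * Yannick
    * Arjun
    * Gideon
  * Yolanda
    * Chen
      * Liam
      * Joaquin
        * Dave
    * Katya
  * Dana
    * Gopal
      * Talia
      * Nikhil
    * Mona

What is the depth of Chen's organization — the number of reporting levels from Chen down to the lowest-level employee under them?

2

The longest chain under Chen runs Chen → Joaquin → Dave, which is 2 levels below Chen.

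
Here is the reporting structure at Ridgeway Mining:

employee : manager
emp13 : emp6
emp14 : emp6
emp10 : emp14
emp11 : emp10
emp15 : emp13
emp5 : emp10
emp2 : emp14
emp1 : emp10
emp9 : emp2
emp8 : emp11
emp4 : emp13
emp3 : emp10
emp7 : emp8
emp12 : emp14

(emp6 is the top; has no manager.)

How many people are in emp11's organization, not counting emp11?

2

emp11 directly manages emp8. Under emp8: emp7 (1). That's 2 in total.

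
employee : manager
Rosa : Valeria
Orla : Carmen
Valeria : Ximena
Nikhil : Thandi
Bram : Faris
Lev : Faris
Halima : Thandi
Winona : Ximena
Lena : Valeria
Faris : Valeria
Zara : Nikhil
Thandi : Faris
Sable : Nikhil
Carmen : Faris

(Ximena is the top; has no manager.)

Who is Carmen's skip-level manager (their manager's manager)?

Carmen reports to Faris, and Faris reports to Valeria. So Carmen's skip-level manager is Valeria.

Valeria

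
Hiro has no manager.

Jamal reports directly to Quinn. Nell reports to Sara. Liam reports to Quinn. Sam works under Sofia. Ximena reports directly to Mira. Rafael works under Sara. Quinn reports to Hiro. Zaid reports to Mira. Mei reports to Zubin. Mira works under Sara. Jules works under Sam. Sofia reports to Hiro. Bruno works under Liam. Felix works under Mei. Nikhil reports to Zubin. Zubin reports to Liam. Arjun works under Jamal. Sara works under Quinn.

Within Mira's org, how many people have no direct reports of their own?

2

The people in Mira's organization with no one reporting to them are Zaid, Ximena. That is 2.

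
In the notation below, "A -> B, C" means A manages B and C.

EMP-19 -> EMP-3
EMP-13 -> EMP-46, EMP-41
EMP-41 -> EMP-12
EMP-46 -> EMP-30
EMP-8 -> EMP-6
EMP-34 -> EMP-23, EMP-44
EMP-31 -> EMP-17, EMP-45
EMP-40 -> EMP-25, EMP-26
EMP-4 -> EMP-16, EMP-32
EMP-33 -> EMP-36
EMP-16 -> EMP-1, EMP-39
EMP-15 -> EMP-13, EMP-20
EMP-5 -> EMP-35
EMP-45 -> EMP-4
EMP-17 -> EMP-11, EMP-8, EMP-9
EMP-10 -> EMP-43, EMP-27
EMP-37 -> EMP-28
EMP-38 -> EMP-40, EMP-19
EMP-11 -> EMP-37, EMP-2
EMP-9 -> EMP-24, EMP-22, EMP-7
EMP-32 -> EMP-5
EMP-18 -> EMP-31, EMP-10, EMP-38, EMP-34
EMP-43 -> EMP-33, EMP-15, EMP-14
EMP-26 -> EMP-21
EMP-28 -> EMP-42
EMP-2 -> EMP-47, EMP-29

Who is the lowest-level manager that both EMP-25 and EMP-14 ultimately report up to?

EMP-18

EMP-25's chain of managers is EMP-40, EMP-38, EMP-18. EMP-14's chain of managers is EMP-43, EMP-10, EMP-18. The first manager that appears in both chains is EMP-18.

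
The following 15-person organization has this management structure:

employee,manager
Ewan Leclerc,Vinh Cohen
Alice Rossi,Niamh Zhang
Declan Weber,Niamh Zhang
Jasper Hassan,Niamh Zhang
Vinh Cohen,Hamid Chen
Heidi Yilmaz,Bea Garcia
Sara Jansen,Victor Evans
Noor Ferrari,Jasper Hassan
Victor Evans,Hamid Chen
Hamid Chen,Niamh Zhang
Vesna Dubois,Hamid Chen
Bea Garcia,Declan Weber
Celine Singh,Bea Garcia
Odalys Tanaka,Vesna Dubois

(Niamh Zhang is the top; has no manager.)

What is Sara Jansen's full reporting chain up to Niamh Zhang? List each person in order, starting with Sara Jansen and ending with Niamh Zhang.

Sara Jansen reports to Victor Evans. Victor Evans reports to Hamid Chen. Hamid Chen reports to Niamh Zhang. Niamh Zhang is at the top.

Sara Jansen -> Victor Evans -> Hamid Chen -> Niamh Zhang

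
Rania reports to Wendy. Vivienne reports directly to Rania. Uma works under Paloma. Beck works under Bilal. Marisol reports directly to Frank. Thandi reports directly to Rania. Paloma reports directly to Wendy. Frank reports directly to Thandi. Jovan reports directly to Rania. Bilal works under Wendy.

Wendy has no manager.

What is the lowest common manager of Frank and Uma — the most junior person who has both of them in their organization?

Frank's chain of managers is Thandi, Rania, Wendy. Uma's chain of managers is Paloma, Wendy. The first manager that appears in both chains is Wendy.

Wendy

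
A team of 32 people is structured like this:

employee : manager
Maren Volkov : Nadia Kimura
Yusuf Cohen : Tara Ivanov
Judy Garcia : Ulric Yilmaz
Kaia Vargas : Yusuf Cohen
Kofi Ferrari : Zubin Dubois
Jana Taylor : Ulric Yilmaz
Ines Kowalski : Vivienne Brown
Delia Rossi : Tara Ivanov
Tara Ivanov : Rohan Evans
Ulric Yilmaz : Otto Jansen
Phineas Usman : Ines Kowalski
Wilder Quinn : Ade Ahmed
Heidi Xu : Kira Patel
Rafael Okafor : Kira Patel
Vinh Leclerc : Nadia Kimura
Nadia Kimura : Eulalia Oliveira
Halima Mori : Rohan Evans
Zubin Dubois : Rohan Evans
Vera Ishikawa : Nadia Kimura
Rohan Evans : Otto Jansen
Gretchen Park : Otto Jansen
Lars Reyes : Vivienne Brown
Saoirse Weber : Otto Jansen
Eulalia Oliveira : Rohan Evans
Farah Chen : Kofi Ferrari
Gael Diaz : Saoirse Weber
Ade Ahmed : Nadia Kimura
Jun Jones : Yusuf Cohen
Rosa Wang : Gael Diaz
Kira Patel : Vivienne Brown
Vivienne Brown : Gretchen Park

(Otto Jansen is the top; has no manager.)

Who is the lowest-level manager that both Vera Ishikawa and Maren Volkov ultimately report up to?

Vera Ishikawa's chain of managers is Nadia Kimura, Eulalia Oliveira, Rohan Evans, Otto Jansen. Maren Volkov's chain of managers is Nadia Kimura, Eulalia Oliveira, Rohan Evans, Otto Jansen. The first manager that appears in both chains is Nadia Kimura.

Nadia Kimura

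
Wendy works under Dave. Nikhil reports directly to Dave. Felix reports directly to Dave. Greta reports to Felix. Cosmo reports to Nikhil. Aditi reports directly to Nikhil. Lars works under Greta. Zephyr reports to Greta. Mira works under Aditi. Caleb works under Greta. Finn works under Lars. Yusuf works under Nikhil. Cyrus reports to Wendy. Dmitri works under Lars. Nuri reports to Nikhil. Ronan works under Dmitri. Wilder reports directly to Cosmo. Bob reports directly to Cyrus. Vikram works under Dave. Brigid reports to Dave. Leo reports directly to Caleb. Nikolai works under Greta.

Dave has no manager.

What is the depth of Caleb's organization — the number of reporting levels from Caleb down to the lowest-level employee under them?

The longest chain under Caleb runs Caleb → Leo, which is 1 level below Caleb.

1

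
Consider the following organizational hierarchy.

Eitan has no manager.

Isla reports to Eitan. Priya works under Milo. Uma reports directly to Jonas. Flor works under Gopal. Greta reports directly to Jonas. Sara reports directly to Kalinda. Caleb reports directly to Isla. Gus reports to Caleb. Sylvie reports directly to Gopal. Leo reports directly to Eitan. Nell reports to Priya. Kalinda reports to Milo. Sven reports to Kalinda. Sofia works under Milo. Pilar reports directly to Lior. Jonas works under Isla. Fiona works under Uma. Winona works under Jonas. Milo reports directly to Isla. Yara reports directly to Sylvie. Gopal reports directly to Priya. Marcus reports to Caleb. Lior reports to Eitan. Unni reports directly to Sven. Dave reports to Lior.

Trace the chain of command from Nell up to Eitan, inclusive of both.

Nell reports to Priya. Priya reports to Milo. Milo reports to Isla. Isla reports to Eitan. Eitan is at the top.

Nell -> Priya -> Milo -> Isla -> Eitan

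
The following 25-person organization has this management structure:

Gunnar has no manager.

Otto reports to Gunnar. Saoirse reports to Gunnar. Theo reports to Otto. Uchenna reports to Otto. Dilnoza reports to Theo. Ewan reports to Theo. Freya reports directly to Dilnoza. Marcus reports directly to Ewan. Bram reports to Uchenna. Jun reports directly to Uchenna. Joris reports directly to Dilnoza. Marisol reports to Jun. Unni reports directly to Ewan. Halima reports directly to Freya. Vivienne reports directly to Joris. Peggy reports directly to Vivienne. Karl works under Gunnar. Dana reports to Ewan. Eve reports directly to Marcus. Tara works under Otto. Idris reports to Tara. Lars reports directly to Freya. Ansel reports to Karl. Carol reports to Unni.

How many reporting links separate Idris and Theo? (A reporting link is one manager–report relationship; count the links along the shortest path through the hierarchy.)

3

Idris is 2 levels below Otto, and Theo is 1 level below Otto (their lowest common manager). The shortest path runs up from Idris to Otto and back down to Theo: 2 + 1 = 3 links.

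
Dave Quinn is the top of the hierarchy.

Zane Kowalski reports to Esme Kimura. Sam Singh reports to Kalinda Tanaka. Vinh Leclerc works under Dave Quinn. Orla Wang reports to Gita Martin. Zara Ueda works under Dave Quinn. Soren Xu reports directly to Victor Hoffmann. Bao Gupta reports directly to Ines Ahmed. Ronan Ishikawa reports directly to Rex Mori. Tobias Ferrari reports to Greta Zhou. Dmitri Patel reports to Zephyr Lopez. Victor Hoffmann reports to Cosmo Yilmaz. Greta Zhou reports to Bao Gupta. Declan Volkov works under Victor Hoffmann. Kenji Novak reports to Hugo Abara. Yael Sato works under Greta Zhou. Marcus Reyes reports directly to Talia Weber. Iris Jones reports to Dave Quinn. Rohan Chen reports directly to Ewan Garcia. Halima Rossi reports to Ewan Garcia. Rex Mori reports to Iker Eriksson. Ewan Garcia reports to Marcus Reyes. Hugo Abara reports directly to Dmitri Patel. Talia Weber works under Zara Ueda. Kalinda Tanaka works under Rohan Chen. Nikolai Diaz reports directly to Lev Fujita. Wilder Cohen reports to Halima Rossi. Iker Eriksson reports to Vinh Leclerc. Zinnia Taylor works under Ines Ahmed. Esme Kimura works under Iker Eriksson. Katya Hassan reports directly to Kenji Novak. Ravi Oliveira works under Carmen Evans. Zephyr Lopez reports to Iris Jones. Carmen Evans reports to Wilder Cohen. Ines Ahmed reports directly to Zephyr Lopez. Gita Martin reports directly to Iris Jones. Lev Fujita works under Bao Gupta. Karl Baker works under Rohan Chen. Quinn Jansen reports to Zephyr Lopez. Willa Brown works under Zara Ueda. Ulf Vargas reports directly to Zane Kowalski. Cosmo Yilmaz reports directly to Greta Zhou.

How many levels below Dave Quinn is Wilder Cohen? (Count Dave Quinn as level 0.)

6

Chain from Wilder Cohen up to Dave Quinn: Wilder Cohen → Halima Rossi → Ewan Garcia → Marcus Reyes → Talia Weber → Zara Ueda → Dave Quinn. That is 6 steps up, so Wilder Cohen is 6 levels below Dave Quinn.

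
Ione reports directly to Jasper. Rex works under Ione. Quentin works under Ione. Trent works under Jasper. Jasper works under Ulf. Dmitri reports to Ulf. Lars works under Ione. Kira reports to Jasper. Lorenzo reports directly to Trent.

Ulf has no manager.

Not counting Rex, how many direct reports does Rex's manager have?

2

Rex reports to Ione. Ione's other direct reports are Quentin, Lars — 2 peers.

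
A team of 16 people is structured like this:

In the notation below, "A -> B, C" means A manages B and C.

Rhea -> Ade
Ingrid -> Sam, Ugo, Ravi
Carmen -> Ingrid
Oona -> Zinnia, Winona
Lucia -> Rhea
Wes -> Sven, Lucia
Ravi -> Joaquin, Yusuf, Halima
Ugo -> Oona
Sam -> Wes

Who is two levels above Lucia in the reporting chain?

Sam

Lucia reports to Wes, and Wes reports to Sam. So Lucia's skip-level manager is Sam.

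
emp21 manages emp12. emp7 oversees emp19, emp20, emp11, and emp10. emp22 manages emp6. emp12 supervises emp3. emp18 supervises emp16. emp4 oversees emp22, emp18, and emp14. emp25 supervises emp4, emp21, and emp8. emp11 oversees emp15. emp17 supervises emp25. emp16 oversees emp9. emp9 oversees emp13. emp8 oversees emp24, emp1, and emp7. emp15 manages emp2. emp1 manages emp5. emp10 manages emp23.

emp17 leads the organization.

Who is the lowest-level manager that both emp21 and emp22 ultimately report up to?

emp21's chain of managers is emp25, emp17. emp22's chain of managers is emp4, emp25, emp17. The first manager that appears in both chains is emp25.

emp25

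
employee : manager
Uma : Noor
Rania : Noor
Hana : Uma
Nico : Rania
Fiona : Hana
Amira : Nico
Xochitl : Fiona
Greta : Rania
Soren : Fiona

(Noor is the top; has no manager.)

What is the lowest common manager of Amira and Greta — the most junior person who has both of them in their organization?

Rania

Amira's chain of managers is Nico, Rania, Noor. Greta's chain of managers is Rania, Noor. The first manager that appears in both chains is Rania.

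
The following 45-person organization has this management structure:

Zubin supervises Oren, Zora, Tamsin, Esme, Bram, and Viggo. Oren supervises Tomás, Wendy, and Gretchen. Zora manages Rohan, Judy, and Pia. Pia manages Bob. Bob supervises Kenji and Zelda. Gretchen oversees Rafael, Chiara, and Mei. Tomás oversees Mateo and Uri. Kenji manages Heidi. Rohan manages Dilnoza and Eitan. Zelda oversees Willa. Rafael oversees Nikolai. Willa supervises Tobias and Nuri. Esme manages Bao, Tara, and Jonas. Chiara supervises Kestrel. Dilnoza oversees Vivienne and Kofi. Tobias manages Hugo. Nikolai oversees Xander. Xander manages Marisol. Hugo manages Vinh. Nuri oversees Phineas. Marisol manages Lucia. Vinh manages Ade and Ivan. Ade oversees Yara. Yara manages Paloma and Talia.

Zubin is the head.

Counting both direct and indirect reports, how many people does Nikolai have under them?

Nikolai directly manages Xander. Under Xander: Marisol, Lucia (2). That's 3 in total.

3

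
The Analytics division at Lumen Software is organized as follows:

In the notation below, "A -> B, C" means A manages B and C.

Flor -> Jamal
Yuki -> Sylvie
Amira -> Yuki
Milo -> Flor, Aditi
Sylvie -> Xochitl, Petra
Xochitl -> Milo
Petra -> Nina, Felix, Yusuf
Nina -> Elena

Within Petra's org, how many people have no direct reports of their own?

The people in Petra's organization with no one reporting to them are Yusuf, Felix, Elena. That is 3.

3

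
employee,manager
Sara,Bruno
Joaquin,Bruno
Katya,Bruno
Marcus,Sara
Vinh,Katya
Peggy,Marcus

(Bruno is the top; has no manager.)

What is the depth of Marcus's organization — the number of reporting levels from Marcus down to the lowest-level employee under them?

1

The longest chain under Marcus runs Marcus → Peggy, which is 1 level below Marcus.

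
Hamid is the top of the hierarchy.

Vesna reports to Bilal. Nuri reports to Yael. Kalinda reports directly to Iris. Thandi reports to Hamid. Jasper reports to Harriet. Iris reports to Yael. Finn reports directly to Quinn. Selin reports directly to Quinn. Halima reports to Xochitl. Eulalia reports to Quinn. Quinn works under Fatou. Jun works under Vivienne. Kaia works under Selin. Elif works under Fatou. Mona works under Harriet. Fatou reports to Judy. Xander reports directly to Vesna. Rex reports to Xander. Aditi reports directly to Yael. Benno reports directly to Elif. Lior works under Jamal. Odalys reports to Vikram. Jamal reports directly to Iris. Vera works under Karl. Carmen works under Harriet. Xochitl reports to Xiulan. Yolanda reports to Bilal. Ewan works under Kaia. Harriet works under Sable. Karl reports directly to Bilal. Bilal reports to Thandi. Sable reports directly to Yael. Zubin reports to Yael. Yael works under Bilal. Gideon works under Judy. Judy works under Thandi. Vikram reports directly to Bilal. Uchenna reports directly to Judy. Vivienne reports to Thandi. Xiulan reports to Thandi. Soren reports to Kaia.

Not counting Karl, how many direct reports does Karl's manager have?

Karl reports to Bilal. Bilal's other direct reports are Yael, Yolanda, Vesna, Vikram — 4 peers.

4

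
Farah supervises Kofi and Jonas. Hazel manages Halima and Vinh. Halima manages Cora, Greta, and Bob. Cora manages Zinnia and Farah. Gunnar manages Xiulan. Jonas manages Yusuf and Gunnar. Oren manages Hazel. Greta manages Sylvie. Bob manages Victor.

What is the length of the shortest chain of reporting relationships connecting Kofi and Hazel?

Kofi is in Hazel's organization: the chain from Kofi up to Hazel is Kofi → Farah → Cora → Halima → Hazel, which is 4 links.

4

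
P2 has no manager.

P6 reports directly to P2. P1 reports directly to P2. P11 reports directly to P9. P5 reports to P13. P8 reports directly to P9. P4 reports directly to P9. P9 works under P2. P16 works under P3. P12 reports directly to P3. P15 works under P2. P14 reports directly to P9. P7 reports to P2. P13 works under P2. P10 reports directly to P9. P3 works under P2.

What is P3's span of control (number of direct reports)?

P3 directly manages P16, P12. That is 2 direct reports.

2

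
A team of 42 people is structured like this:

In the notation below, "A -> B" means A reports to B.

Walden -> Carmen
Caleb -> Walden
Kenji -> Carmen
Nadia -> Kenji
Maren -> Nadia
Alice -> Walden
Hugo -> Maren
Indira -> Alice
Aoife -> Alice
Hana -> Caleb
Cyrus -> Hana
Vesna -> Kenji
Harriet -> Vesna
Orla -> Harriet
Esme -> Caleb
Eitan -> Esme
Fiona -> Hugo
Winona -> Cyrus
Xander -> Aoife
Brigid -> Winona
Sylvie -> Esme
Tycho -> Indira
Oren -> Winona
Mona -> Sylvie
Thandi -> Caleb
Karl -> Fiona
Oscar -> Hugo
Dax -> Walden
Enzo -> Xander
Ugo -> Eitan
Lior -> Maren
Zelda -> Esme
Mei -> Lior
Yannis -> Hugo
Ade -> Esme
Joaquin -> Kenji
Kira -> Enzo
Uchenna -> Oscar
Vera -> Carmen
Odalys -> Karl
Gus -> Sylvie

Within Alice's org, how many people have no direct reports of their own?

The people in Alice's organization with no one reporting to them are Kira, Tycho. That is 2.

2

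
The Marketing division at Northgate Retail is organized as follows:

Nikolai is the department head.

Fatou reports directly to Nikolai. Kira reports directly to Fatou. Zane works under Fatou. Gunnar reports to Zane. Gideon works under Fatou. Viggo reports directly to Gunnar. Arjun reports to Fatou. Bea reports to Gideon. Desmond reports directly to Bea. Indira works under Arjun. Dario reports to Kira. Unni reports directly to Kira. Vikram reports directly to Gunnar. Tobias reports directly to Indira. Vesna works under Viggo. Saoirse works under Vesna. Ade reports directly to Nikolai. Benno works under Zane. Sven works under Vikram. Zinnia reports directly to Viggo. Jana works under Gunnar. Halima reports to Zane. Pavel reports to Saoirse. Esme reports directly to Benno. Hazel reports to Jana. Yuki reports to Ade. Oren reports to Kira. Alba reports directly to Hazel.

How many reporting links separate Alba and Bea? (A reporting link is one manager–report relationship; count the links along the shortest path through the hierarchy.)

Alba is 5 levels below Fatou, and Bea is 2 levels below Fatou (their lowest common manager). The shortest path runs up from Alba to Fatou and back down to Bea: 5 + 2 = 7 links.

7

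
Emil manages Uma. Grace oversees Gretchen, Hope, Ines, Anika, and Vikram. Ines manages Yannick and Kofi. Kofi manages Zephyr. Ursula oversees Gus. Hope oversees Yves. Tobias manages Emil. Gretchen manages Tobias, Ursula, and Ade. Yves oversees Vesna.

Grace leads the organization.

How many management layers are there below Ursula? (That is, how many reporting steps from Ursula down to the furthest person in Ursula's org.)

The longest chain under Ursula runs Ursula → Gus, which is 1 level below Ursula.

1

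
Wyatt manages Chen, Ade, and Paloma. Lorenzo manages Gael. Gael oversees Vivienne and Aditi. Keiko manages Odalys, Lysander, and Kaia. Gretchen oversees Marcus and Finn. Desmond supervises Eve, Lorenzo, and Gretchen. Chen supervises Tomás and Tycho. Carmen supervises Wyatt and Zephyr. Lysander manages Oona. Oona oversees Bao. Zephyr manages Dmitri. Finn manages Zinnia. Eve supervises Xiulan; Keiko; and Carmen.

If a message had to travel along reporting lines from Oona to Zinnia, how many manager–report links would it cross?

Oona is 4 levels below Desmond, and Zinnia is 3 levels below Desmond (their lowest common manager). The shortest path runs up from Oona to Desmond and back down to Zinnia: 4 + 3 = 7 links.

7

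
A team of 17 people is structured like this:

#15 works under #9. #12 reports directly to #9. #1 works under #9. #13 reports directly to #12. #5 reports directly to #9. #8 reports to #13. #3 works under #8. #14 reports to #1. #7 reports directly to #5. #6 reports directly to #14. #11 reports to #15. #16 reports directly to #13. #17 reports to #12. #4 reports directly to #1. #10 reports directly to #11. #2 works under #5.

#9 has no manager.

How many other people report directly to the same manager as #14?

1

#14 reports to #1. #1's other direct reports are #4 — 1 peer.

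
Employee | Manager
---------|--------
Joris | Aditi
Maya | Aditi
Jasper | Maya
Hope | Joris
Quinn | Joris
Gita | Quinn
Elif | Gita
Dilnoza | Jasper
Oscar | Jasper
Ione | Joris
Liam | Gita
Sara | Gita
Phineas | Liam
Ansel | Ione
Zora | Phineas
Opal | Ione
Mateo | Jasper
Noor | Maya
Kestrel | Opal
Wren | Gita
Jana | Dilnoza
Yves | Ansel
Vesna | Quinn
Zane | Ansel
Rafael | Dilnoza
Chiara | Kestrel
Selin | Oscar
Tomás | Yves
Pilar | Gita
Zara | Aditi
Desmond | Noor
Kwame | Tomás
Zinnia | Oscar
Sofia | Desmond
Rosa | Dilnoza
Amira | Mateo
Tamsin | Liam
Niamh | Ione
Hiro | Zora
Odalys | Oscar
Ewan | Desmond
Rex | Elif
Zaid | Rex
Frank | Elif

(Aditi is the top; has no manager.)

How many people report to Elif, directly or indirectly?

3

Elif directly manages Rex, Frank. Under Rex: Zaid (1). Frank has no reports. So Elif's organization is 2 direct reports plus everyone under them: 2 + 1 = 3.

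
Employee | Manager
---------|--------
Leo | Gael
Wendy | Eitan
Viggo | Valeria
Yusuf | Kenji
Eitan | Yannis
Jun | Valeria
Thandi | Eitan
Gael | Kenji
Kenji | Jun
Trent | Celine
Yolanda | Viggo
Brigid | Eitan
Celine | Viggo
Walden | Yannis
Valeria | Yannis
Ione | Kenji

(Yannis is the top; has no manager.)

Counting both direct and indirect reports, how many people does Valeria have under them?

Valeria directly manages Viggo, Jun. Under Viggo: Celine, Trent, Yolanda (3). Under Jun: Kenji, Ione, Gael, Leo, Yusuf (5). So Valeria's organization is 2 direct reports plus everyone under them: 4 + 6 = 10.

10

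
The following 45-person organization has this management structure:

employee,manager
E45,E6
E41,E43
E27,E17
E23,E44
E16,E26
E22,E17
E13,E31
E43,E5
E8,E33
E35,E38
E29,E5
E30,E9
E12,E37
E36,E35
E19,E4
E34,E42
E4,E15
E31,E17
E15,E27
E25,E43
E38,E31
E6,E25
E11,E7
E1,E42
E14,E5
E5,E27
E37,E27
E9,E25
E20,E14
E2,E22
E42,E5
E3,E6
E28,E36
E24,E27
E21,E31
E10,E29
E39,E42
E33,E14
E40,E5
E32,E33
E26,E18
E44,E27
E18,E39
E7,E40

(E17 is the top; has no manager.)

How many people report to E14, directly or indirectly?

E14 directly manages E33, E20. Under E33: E8, E32 (2). E20 has no reports. So E14's organization is 2 direct reports plus everyone under them: 3 + 1 = 4.

4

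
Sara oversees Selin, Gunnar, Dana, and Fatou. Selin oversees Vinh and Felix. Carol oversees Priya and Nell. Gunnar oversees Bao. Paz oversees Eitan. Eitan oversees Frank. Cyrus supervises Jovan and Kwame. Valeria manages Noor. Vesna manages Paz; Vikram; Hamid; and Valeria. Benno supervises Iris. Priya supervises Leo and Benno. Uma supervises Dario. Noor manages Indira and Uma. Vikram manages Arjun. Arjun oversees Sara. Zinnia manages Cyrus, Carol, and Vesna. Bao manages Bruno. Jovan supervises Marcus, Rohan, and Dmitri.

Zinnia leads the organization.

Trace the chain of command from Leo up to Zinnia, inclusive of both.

Leo -> Priya -> Carol -> Zinnia

Leo reports to Priya. Priya reports to Carol. Carol reports to Zinnia. Zinnia is at the top.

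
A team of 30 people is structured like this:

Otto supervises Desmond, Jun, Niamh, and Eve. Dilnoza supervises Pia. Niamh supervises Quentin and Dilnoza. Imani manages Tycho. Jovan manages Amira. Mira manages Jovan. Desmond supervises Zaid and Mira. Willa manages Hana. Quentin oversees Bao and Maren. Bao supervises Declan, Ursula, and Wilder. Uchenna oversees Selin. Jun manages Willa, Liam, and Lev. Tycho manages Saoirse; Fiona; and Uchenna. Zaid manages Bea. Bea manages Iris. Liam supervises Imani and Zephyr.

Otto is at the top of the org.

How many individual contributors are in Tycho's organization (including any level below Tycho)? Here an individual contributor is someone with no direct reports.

The people in Tycho's organization with no one reporting to them are Selin, Fiona, Saoirse. That is 3.

3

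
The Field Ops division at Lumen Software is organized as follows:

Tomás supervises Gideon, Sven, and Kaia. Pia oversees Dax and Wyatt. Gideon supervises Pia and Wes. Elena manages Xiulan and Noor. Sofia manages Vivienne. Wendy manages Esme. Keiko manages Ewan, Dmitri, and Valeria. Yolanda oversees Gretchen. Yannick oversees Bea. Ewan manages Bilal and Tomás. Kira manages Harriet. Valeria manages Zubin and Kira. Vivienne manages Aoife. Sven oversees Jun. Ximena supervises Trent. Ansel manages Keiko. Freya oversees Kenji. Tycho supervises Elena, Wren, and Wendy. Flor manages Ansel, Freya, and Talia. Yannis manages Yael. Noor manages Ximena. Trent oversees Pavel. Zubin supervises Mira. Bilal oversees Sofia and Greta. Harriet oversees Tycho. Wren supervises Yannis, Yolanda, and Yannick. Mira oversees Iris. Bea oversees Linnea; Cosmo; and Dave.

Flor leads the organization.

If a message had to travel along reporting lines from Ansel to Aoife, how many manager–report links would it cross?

Aoife is in Ansel's organization: the chain from Aoife up to Ansel is Aoife → Vivienne → Sofia → Bilal → Ewan → Keiko → Ansel, which is 6 links.

6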